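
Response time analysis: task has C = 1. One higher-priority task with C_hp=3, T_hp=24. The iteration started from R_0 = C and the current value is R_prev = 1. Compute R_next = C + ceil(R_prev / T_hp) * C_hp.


R_next = C + ceil(R_prev / T_hp) * C_hp
ceil(1 / 24) = ceil(0.0417) = 1
Interference = 1 * 3 = 3
R_next = 1 + 3 = 4

4


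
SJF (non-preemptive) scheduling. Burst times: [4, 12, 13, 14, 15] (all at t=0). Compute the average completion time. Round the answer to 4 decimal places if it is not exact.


SJF order (ascending): [4, 12, 13, 14, 15]
Completion times:
  Job 1: burst=4, C=4
  Job 2: burst=12, C=16
  Job 3: burst=13, C=29
  Job 4: burst=14, C=43
  Job 5: burst=15, C=58
Average completion = 150/5 = 30.0

30.0


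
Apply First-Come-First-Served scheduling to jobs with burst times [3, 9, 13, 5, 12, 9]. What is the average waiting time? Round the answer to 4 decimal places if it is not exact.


FCFS order (as given): [3, 9, 13, 5, 12, 9]
Waiting times:
  Job 1: wait = 0
  Job 2: wait = 3
  Job 3: wait = 12
  Job 4: wait = 25
  Job 5: wait = 30
  Job 6: wait = 42
Sum of waiting times = 112
Average waiting time = 112/6 = 18.6667

18.6667


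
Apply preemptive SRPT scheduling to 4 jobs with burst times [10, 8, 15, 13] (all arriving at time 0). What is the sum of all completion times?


Since all jobs arrive at t=0, SRPT equals SPT ordering.
SPT order: [8, 10, 13, 15]
Completion times:
  Job 1: p=8, C=8
  Job 2: p=10, C=18
  Job 3: p=13, C=31
  Job 4: p=15, C=46
Total completion time = 8 + 18 + 31 + 46 = 103

103


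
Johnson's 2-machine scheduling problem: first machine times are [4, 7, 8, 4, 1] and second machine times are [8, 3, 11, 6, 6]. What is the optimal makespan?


Apply Johnson's rule:
  Group 1 (a <= b): [(5, 1, 6), (1, 4, 8), (4, 4, 6), (3, 8, 11)]
  Group 2 (a > b): [(2, 7, 3)]
Optimal job order: [5, 1, 4, 3, 2]
Schedule:
  Job 5: M1 done at 1, M2 done at 7
  Job 1: M1 done at 5, M2 done at 15
  Job 4: M1 done at 9, M2 done at 21
  Job 3: M1 done at 17, M2 done at 32
  Job 2: M1 done at 24, M2 done at 35
Makespan = 35

35


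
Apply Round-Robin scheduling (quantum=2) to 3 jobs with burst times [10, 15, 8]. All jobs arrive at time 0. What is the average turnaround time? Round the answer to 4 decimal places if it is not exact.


Time quantum = 2
Execution trace:
  J1 runs 2 units, time = 2
  J2 runs 2 units, time = 4
  J3 runs 2 units, time = 6
  J1 runs 2 units, time = 8
  J2 runs 2 units, time = 10
  J3 runs 2 units, time = 12
  J1 runs 2 units, time = 14
  J2 runs 2 units, time = 16
  J3 runs 2 units, time = 18
  J1 runs 2 units, time = 20
  J2 runs 2 units, time = 22
  J3 runs 2 units, time = 24
  J1 runs 2 units, time = 26
  J2 runs 2 units, time = 28
  J2 runs 2 units, time = 30
  J2 runs 2 units, time = 32
  J2 runs 1 units, time = 33
Finish times: [26, 33, 24]
Average turnaround = 83/3 = 27.6667

27.6667


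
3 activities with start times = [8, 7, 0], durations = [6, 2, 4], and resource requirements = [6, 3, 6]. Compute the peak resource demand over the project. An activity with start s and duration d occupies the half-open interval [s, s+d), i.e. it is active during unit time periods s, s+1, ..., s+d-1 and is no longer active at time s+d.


Each activity i is active on [start_i, start_i + duration_i).
Compute total resource usage per time slot:
  t=0: active resources = [6], total = 6
  t=1: active resources = [6], total = 6
  t=2: active resources = [6], total = 6
  t=3: active resources = [6], total = 6
  t=4: active resources = [], total = 0
  t=5: active resources = [], total = 0
  t=6: active resources = [], total = 0
  t=7: active resources = [3], total = 3
  t=8: active resources = [6, 3], total = 9
  t=9: active resources = [6], total = 6
  t=10: active resources = [6], total = 6
  t=11: active resources = [6], total = 6
  t=12: active resources = [6], total = 6
  t=13: active resources = [6], total = 6
Peak resource demand = 9

9


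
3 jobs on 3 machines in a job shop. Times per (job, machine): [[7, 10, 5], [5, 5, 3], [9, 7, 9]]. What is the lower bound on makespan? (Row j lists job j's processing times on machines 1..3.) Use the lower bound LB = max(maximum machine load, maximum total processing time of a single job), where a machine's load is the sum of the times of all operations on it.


Machine loads:
  Machine 1: 7 + 5 + 9 = 21
  Machine 2: 10 + 5 + 7 = 22
  Machine 3: 5 + 3 + 9 = 17
Max machine load = 22
Job totals:
  Job 1: 22
  Job 2: 13
  Job 3: 25
Max job total = 25
Lower bound = max(22, 25) = 25

25


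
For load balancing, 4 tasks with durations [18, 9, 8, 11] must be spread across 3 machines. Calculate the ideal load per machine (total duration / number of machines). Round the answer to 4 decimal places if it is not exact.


Total processing time = 18 + 9 + 8 + 11 = 46
Number of machines = 3
Ideal balanced load = 46 / 3 = 15.3333

15.3333


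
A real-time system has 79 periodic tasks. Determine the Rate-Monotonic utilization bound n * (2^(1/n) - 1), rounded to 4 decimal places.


Compute 2^(1/79) = 1.0088126194
Subtract 1: 1.0088126194 - 1 = 0.0088126194
Multiply by n: 79 * 0.0088126194 = 0.6961969326
Round to 4 dp: 0.6962

0.6962


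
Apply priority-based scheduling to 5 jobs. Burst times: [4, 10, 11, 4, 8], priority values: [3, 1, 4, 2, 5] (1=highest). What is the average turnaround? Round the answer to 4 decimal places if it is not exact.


Sort by priority (ascending = highest first):
Order: [(1, 10), (2, 4), (3, 4), (4, 11), (5, 8)]
Completion times:
  Priority 1, burst=10, C=10
  Priority 2, burst=4, C=14
  Priority 3, burst=4, C=18
  Priority 4, burst=11, C=29
  Priority 5, burst=8, C=37
Average turnaround = 108/5 = 21.6

21.6


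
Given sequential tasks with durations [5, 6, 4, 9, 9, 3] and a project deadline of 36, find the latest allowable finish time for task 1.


LF(activity 1) = deadline - sum of successor durations
Successors: activities 2 through 6 with durations [6, 4, 9, 9, 3]
Sum of successor durations = 31
LF = 36 - 31 = 5

5


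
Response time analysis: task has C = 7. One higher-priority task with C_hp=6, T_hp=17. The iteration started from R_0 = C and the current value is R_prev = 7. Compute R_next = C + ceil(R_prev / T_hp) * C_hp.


R_next = C + ceil(R_prev / T_hp) * C_hp
ceil(7 / 17) = ceil(0.4118) = 1
Interference = 1 * 6 = 6
R_next = 7 + 6 = 13

13


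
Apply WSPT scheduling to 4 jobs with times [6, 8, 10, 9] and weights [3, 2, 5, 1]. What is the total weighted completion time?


Compute p/w ratios and sort ascending (WSPT): [(6, 3), (10, 5), (8, 2), (9, 1)]
Compute weighted completion times:
  Job (p=6,w=3): C=6, w*C=3*6=18
  Job (p=10,w=5): C=16, w*C=5*16=80
  Job (p=8,w=2): C=24, w*C=2*24=48
  Job (p=9,w=1): C=33, w*C=1*33=33
Total weighted completion time = 179

179


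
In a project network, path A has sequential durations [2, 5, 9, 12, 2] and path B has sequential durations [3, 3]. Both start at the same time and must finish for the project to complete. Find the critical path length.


Path A total = 2 + 5 + 9 + 12 + 2 = 30
Path B total = 3 + 3 = 6
Critical path = longest path = max(30, 6) = 30

30


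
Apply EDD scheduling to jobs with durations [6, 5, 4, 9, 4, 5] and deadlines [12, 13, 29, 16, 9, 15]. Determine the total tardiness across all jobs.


Sort by due date (EDD order): [(4, 9), (6, 12), (5, 13), (5, 15), (9, 16), (4, 29)]
Compute completion times and tardiness:
  Job 1: p=4, d=9, C=4, tardiness=max(0,4-9)=0
  Job 2: p=6, d=12, C=10, tardiness=max(0,10-12)=0
  Job 3: p=5, d=13, C=15, tardiness=max(0,15-13)=2
  Job 4: p=5, d=15, C=20, tardiness=max(0,20-15)=5
  Job 5: p=9, d=16, C=29, tardiness=max(0,29-16)=13
  Job 6: p=4, d=29, C=33, tardiness=max(0,33-29)=4
Total tardiness = 24

24


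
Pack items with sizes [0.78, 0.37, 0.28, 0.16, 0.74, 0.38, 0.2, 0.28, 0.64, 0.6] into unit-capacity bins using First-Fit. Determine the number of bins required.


Place items sequentially using First-Fit:
  Item 0.78 -> new Bin 1
  Item 0.37 -> new Bin 2
  Item 0.28 -> Bin 2 (now 0.65)
  Item 0.16 -> Bin 1 (now 0.94)
  Item 0.74 -> new Bin 3
  Item 0.38 -> new Bin 4
  Item 0.2 -> Bin 2 (now 0.85)
  Item 0.28 -> Bin 4 (now 0.66)
  Item 0.64 -> new Bin 5
  Item 0.6 -> new Bin 6
Total bins used = 6

6


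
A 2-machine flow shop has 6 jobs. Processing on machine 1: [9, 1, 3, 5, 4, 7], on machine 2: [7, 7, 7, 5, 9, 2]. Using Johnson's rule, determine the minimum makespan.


Apply Johnson's rule:
  Group 1 (a <= b): [(2, 1, 7), (3, 3, 7), (5, 4, 9), (4, 5, 5)]
  Group 2 (a > b): [(1, 9, 7), (6, 7, 2)]
Optimal job order: [2, 3, 5, 4, 1, 6]
Schedule:
  Job 2: M1 done at 1, M2 done at 8
  Job 3: M1 done at 4, M2 done at 15
  Job 5: M1 done at 8, M2 done at 24
  Job 4: M1 done at 13, M2 done at 29
  Job 1: M1 done at 22, M2 done at 36
  Job 6: M1 done at 29, M2 done at 38
Makespan = 38

38


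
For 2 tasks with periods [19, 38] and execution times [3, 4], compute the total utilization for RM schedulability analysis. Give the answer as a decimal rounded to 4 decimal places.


Compute individual utilizations (exact fractions):
  Task 1: C/T = 3/19 (approx. 0.1579)
  Task 2: C/T = 4/38 = 2/19 (approx. 0.1053)
Total utilization U = 3/19 + 2/19 = 5/19
Rounded to 4 decimal places: U = 0.2632
RM (Liu & Layland) bound for 2 tasks = 0.828427; compare with U = 5/19 (approx. 0.263158)
U <= bound, so schedulable by RM sufficient condition.

0.2632


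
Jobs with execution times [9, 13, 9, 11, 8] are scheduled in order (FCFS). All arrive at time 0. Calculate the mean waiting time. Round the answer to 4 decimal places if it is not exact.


FCFS order (as given): [9, 13, 9, 11, 8]
Waiting times:
  Job 1: wait = 0
  Job 2: wait = 9
  Job 3: wait = 22
  Job 4: wait = 31
  Job 5: wait = 42
Sum of waiting times = 104
Average waiting time = 104/5 = 20.8

20.8


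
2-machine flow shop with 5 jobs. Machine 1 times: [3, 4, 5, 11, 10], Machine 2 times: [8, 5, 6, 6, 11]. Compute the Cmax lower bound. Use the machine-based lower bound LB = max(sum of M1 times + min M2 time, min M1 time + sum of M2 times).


LB1 = sum(M1 times) + min(M2 times) = 33 + 5 = 38
LB2 = min(M1 times) + sum(M2 times) = 3 + 36 = 39
Lower bound = max(LB1, LB2) = max(38, 39) = 39

39


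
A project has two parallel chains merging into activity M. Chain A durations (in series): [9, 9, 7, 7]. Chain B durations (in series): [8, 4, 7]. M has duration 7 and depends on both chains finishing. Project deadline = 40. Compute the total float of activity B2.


Forward pass: ES(B2) = sum of predecessors on chain B = 8
EF = ES + duration = 8 + 4 = 12
Backward pass: LF(M) = deadline = 40; LS(M) = 40 - 7 = 33
LF(B2) = LS(M) - sum(successors on chain B) = 33 - 7 = 26
LS = LF - duration = 26 - 4 = 22
Total float = LS - ES = 22 - 8 = 14

14


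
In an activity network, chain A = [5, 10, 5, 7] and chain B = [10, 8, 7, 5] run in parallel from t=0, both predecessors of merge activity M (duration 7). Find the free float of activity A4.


ES(A4) = sum of predecessors on chain A = 20
EF(A4) = ES + duration = 20 + 7 = 27
Successor of A4 is M. ES(M) = max(sum(A), sum(B)) = max(27, 30) = 30
Free float = ES(successor) - EF(current) = 30 - 27 = 3

3


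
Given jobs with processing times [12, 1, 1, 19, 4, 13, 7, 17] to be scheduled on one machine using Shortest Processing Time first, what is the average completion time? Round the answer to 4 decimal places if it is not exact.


Sort jobs by processing time (SPT order): [1, 1, 4, 7, 12, 13, 17, 19]
Compute completion times sequentially:
  Job 1: processing = 1, completes at 1
  Job 2: processing = 1, completes at 2
  Job 3: processing = 4, completes at 6
  Job 4: processing = 7, completes at 13
  Job 5: processing = 12, completes at 25
  Job 6: processing = 13, completes at 38
  Job 7: processing = 17, completes at 55
  Job 8: processing = 19, completes at 74
Sum of completion times = 214
Average completion time = 214/8 = 26.75

26.75


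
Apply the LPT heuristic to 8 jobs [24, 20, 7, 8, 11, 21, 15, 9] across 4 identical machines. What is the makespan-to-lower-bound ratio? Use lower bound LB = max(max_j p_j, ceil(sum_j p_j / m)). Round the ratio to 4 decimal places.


LPT order: [24, 21, 20, 15, 11, 9, 8, 7]
Machine loads after assignment: [31, 29, 29, 26]
LPT makespan = 31
Lower bound = max(max_job, ceil(total/4)) = max(24, 29) = 29
Ratio = 31 / 29 = 1.069

1.069


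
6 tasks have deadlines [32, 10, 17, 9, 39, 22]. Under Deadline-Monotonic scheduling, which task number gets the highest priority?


Sort tasks by relative deadline (ascending):
  Task 4: deadline = 9
  Task 2: deadline = 10
  Task 3: deadline = 17
  Task 6: deadline = 22
  Task 1: deadline = 32
  Task 5: deadline = 39
Priority order (highest first): [4, 2, 3, 6, 1, 5]
Highest priority task = 4

4


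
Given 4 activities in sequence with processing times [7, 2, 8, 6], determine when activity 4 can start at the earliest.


Activity 4 starts after activities 1 through 3 complete.
Predecessor durations: [7, 2, 8]
ES = 7 + 2 + 8 = 17

17


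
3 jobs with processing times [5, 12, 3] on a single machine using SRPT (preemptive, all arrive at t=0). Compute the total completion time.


Since all jobs arrive at t=0, SRPT equals SPT ordering.
SPT order: [3, 5, 12]
Completion times:
  Job 1: p=3, C=3
  Job 2: p=5, C=8
  Job 3: p=12, C=20
Total completion time = 3 + 8 + 20 = 31

31


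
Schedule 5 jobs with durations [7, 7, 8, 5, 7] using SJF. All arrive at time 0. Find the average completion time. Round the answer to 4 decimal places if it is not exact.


SJF order (ascending): [5, 7, 7, 7, 8]
Completion times:
  Job 1: burst=5, C=5
  Job 2: burst=7, C=12
  Job 3: burst=7, C=19
  Job 4: burst=7, C=26
  Job 5: burst=8, C=34
Average completion = 96/5 = 19.2

19.2


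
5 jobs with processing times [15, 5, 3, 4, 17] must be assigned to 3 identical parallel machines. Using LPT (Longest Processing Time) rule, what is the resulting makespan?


Sort jobs in decreasing order (LPT): [17, 15, 5, 4, 3]
Assign each job to the least loaded machine:
  Machine 1: jobs [17], load = 17
  Machine 2: jobs [15], load = 15
  Machine 3: jobs [5, 4, 3], load = 12
Makespan = max load = 17

17


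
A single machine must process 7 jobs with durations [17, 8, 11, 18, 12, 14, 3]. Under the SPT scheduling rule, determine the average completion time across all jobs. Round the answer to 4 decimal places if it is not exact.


Sort jobs by processing time (SPT order): [3, 8, 11, 12, 14, 17, 18]
Compute completion times sequentially:
  Job 1: processing = 3, completes at 3
  Job 2: processing = 8, completes at 11
  Job 3: processing = 11, completes at 22
  Job 4: processing = 12, completes at 34
  Job 5: processing = 14, completes at 48
  Job 6: processing = 17, completes at 65
  Job 7: processing = 18, completes at 83
Sum of completion times = 266
Average completion time = 266/7 = 38.0

38.0


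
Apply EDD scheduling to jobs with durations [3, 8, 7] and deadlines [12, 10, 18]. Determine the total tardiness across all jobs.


Sort by due date (EDD order): [(8, 10), (3, 12), (7, 18)]
Compute completion times and tardiness:
  Job 1: p=8, d=10, C=8, tardiness=max(0,8-10)=0
  Job 2: p=3, d=12, C=11, tardiness=max(0,11-12)=0
  Job 3: p=7, d=18, C=18, tardiness=max(0,18-18)=0
Total tardiness = 0

0


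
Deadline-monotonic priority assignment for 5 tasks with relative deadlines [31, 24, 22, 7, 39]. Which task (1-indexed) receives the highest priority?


Sort tasks by relative deadline (ascending):
  Task 4: deadline = 7
  Task 3: deadline = 22
  Task 2: deadline = 24
  Task 1: deadline = 31
  Task 5: deadline = 39
Priority order (highest first): [4, 3, 2, 1, 5]
Highest priority task = 4

4


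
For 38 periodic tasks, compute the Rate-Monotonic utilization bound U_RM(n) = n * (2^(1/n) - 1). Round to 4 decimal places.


Compute 2^(1/38) = 1.0184080933
Subtract 1: 1.0184080933 - 1 = 0.0184080933
Multiply by n: 38 * 0.0184080933 = 0.6995075454
Round to 4 dp: 0.6995

0.6995


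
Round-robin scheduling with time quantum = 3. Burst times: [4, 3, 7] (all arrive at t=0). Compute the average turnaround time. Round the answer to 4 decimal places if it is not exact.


Time quantum = 3
Execution trace:
  J1 runs 3 units, time = 3
  J2 runs 3 units, time = 6
  J3 runs 3 units, time = 9
  J1 runs 1 units, time = 10
  J3 runs 3 units, time = 13
  J3 runs 1 units, time = 14
Finish times: [10, 6, 14]
Average turnaround = 30/3 = 10.0

10.0


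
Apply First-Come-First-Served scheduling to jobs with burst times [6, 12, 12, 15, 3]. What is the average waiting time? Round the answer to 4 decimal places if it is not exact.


FCFS order (as given): [6, 12, 12, 15, 3]
Waiting times:
  Job 1: wait = 0
  Job 2: wait = 6
  Job 3: wait = 18
  Job 4: wait = 30
  Job 5: wait = 45
Sum of waiting times = 99
Average waiting time = 99/5 = 19.8

19.8


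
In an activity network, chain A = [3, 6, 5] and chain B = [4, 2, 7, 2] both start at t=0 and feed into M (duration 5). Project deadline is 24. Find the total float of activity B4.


Forward pass: ES(B4) = sum of predecessors on chain B = 13
EF = ES + duration = 13 + 2 = 15
Backward pass: LF(M) = deadline = 24; LS(M) = 24 - 5 = 19
LF(B4) = LS(M) - sum(successors on chain B) = 19 - 0 = 19
LS = LF - duration = 19 - 2 = 17
Total float = LS - ES = 17 - 13 = 4

4


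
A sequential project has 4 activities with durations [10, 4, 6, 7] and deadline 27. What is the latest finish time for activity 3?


LF(activity 3) = deadline - sum of successor durations
Successors: activities 4 through 4 with durations [7]
Sum of successor durations = 7
LF = 27 - 7 = 20

20


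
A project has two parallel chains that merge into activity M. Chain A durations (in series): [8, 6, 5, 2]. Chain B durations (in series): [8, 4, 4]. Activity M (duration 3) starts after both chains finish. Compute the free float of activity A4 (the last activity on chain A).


ES(A4) = sum of predecessors on chain A = 19
EF(A4) = ES + duration = 19 + 2 = 21
Successor of A4 is M. ES(M) = max(sum(A), sum(B)) = max(21, 16) = 21
Free float = ES(successor) - EF(current) = 21 - 21 = 0

0


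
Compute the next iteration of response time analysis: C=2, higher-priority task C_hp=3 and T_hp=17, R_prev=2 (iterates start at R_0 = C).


R_next = C + ceil(R_prev / T_hp) * C_hp
ceil(2 / 17) = ceil(0.1176) = 1
Interference = 1 * 3 = 3
R_next = 2 + 3 = 5

5


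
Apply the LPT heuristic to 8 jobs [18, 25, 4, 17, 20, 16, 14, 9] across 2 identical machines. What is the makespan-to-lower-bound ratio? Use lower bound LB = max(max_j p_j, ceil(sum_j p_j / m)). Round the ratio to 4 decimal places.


LPT order: [25, 20, 18, 17, 16, 14, 9, 4]
Machine loads after assignment: [60, 63]
LPT makespan = 63
Lower bound = max(max_job, ceil(total/2)) = max(25, 62) = 62
Ratio = 63 / 62 = 1.0161

1.0161


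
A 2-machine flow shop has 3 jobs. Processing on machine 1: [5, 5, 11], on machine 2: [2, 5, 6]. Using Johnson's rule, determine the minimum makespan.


Apply Johnson's rule:
  Group 1 (a <= b): [(2, 5, 5)]
  Group 2 (a > b): [(3, 11, 6), (1, 5, 2)]
Optimal job order: [2, 3, 1]
Schedule:
  Job 2: M1 done at 5, M2 done at 10
  Job 3: M1 done at 16, M2 done at 22
  Job 1: M1 done at 21, M2 done at 24
Makespan = 24

24


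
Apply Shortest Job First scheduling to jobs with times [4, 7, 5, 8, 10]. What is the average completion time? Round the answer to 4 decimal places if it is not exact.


SJF order (ascending): [4, 5, 7, 8, 10]
Completion times:
  Job 1: burst=4, C=4
  Job 2: burst=5, C=9
  Job 3: burst=7, C=16
  Job 4: burst=8, C=24
  Job 5: burst=10, C=34
Average completion = 87/5 = 17.4

17.4


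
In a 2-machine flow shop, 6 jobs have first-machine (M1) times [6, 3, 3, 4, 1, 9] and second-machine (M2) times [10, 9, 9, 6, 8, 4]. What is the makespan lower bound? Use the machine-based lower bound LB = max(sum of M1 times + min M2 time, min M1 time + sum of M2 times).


LB1 = sum(M1 times) + min(M2 times) = 26 + 4 = 30
LB2 = min(M1 times) + sum(M2 times) = 1 + 46 = 47
Lower bound = max(LB1, LB2) = max(30, 47) = 47

47


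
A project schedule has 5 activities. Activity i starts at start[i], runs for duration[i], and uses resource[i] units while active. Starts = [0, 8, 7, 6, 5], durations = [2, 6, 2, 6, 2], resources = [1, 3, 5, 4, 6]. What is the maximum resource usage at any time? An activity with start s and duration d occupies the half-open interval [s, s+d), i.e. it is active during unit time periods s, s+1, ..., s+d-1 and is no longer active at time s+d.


Each activity i is active on [start_i, start_i + duration_i).
Compute total resource usage per time slot:
  t=0: active resources = [1], total = 1
  t=1: active resources = [1], total = 1
  t=2: active resources = [], total = 0
  t=3: active resources = [], total = 0
  t=4: active resources = [], total = 0
  t=5: active resources = [6], total = 6
  t=6: active resources = [4, 6], total = 10
  t=7: active resources = [5, 4], total = 9
  t=8: active resources = [3, 5, 4], total = 12
  t=9: active resources = [3, 4], total = 7
  t=10: active resources = [3, 4], total = 7
  t=11: active resources = [3, 4], total = 7
  t=12: active resources = [3], total = 3
  t=13: active resources = [3], total = 3
Peak resource demand = 12

12


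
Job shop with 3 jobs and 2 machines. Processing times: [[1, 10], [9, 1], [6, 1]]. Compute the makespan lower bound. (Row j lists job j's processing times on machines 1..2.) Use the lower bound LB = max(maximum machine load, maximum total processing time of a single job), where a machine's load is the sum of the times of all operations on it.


Machine loads:
  Machine 1: 1 + 9 + 6 = 16
  Machine 2: 10 + 1 + 1 = 12
Max machine load = 16
Job totals:
  Job 1: 11
  Job 2: 10
  Job 3: 7
Max job total = 11
Lower bound = max(16, 11) = 16

16


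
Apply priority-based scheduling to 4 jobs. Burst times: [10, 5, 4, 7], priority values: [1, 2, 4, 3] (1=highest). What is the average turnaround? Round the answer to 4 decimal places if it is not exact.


Sort by priority (ascending = highest first):
Order: [(1, 10), (2, 5), (3, 7), (4, 4)]
Completion times:
  Priority 1, burst=10, C=10
  Priority 2, burst=5, C=15
  Priority 3, burst=7, C=22
  Priority 4, burst=4, C=26
Average turnaround = 73/4 = 18.25

18.25


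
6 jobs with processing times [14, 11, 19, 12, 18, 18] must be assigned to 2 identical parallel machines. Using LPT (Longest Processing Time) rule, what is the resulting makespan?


Sort jobs in decreasing order (LPT): [19, 18, 18, 14, 12, 11]
Assign each job to the least loaded machine:
  Machine 1: jobs [19, 14, 12], load = 45
  Machine 2: jobs [18, 18, 11], load = 47
Makespan = max load = 47

47


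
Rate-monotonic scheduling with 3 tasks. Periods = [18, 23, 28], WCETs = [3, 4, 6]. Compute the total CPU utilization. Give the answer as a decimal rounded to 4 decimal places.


Compute individual utilizations (exact fractions):
  Task 1: C/T = 3/18 = 1/6 (approx. 0.1667)
  Task 2: C/T = 4/23 (approx. 0.1739)
  Task 3: C/T = 6/28 = 3/14 (approx. 0.2143)
Total utilization U = 1/6 + 4/23 + 3/14 = 268/483
Rounded to 4 decimal places: U = 0.5549
RM (Liu & Layland) bound for 3 tasks = 0.779763; compare with U = 268/483 (approx. 0.554865)
U <= bound, so schedulable by RM sufficient condition.

0.5549


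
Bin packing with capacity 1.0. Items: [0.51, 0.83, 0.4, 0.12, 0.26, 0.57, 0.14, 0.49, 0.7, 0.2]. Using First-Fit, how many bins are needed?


Place items sequentially using First-Fit:
  Item 0.51 -> new Bin 1
  Item 0.83 -> new Bin 2
  Item 0.4 -> Bin 1 (now 0.91)
  Item 0.12 -> Bin 2 (now 0.95)
  Item 0.26 -> new Bin 3
  Item 0.57 -> Bin 3 (now 0.83)
  Item 0.14 -> Bin 3 (now 0.97)
  Item 0.49 -> new Bin 4
  Item 0.7 -> new Bin 5
  Item 0.2 -> Bin 4 (now 0.69)
Total bins used = 5

5


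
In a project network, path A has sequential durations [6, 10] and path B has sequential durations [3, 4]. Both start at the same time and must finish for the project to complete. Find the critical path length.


Path A total = 6 + 10 = 16
Path B total = 3 + 4 = 7
Critical path = longest path = max(16, 7) = 16

16


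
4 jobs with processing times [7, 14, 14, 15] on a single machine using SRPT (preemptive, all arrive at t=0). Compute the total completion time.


Since all jobs arrive at t=0, SRPT equals SPT ordering.
SPT order: [7, 14, 14, 15]
Completion times:
  Job 1: p=7, C=7
  Job 2: p=14, C=21
  Job 3: p=14, C=35
  Job 4: p=15, C=50
Total completion time = 7 + 21 + 35 + 50 = 113

113


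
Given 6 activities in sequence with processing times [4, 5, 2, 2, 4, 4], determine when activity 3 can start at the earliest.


Activity 3 starts after activities 1 through 2 complete.
Predecessor durations: [4, 5]
ES = 4 + 5 = 9

9


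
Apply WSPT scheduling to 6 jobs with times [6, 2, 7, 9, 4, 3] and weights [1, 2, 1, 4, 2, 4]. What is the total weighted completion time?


Compute p/w ratios and sort ascending (WSPT): [(3, 4), (2, 2), (4, 2), (9, 4), (6, 1), (7, 1)]
Compute weighted completion times:
  Job (p=3,w=4): C=3, w*C=4*3=12
  Job (p=2,w=2): C=5, w*C=2*5=10
  Job (p=4,w=2): C=9, w*C=2*9=18
  Job (p=9,w=4): C=18, w*C=4*18=72
  Job (p=6,w=1): C=24, w*C=1*24=24
  Job (p=7,w=1): C=31, w*C=1*31=31
Total weighted completion time = 167

167


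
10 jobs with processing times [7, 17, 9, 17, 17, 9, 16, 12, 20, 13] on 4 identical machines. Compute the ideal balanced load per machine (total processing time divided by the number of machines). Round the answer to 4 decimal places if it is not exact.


Total processing time = 7 + 17 + 9 + 17 + 17 + 9 + 16 + 12 + 20 + 13 = 137
Number of machines = 4
Ideal balanced load = 137 / 4 = 34.25

34.25


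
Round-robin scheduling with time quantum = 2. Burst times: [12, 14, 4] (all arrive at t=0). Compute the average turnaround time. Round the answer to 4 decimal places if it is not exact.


Time quantum = 2
Execution trace:
  J1 runs 2 units, time = 2
  J2 runs 2 units, time = 4
  J3 runs 2 units, time = 6
  J1 runs 2 units, time = 8
  J2 runs 2 units, time = 10
  J3 runs 2 units, time = 12
  J1 runs 2 units, time = 14
  J2 runs 2 units, time = 16
  J1 runs 2 units, time = 18
  J2 runs 2 units, time = 20
  J1 runs 2 units, time = 22
  J2 runs 2 units, time = 24
  J1 runs 2 units, time = 26
  J2 runs 2 units, time = 28
  J2 runs 2 units, time = 30
Finish times: [26, 30, 12]
Average turnaround = 68/3 = 22.6667

22.6667


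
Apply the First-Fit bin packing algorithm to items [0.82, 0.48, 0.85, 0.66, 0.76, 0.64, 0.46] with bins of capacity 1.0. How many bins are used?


Place items sequentially using First-Fit:
  Item 0.82 -> new Bin 1
  Item 0.48 -> new Bin 2
  Item 0.85 -> new Bin 3
  Item 0.66 -> new Bin 4
  Item 0.76 -> new Bin 5
  Item 0.64 -> new Bin 6
  Item 0.46 -> Bin 2 (now 0.94)
Total bins used = 6

6


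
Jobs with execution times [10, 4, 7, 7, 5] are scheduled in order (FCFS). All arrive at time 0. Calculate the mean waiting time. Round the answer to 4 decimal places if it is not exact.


FCFS order (as given): [10, 4, 7, 7, 5]
Waiting times:
  Job 1: wait = 0
  Job 2: wait = 10
  Job 3: wait = 14
  Job 4: wait = 21
  Job 5: wait = 28
Sum of waiting times = 73
Average waiting time = 73/5 = 14.6

14.6


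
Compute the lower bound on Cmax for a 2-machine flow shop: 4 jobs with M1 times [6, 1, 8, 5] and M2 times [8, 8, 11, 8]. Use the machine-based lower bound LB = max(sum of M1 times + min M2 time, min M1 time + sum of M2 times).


LB1 = sum(M1 times) + min(M2 times) = 20 + 8 = 28
LB2 = min(M1 times) + sum(M2 times) = 1 + 35 = 36
Lower bound = max(LB1, LB2) = max(28, 36) = 36

36


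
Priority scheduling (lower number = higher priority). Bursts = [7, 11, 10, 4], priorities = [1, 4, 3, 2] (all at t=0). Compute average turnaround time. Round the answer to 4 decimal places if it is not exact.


Sort by priority (ascending = highest first):
Order: [(1, 7), (2, 4), (3, 10), (4, 11)]
Completion times:
  Priority 1, burst=7, C=7
  Priority 2, burst=4, C=11
  Priority 3, burst=10, C=21
  Priority 4, burst=11, C=32
Average turnaround = 71/4 = 17.75

17.75


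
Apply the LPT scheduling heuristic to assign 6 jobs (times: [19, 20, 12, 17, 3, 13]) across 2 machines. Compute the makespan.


Sort jobs in decreasing order (LPT): [20, 19, 17, 13, 12, 3]
Assign each job to the least loaded machine:
  Machine 1: jobs [20, 13, 12], load = 45
  Machine 2: jobs [19, 17, 3], load = 39
Makespan = max load = 45

45


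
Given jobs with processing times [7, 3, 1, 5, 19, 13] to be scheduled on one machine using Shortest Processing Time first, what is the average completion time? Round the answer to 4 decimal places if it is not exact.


Sort jobs by processing time (SPT order): [1, 3, 5, 7, 13, 19]
Compute completion times sequentially:
  Job 1: processing = 1, completes at 1
  Job 2: processing = 3, completes at 4
  Job 3: processing = 5, completes at 9
  Job 4: processing = 7, completes at 16
  Job 5: processing = 13, completes at 29
  Job 6: processing = 19, completes at 48
Sum of completion times = 107
Average completion time = 107/6 = 17.8333

17.8333


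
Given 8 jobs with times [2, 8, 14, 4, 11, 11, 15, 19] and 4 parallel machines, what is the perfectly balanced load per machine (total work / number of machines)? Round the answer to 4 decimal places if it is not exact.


Total processing time = 2 + 8 + 14 + 4 + 11 + 11 + 15 + 19 = 84
Number of machines = 4
Ideal balanced load = 84 / 4 = 21.0

21.0


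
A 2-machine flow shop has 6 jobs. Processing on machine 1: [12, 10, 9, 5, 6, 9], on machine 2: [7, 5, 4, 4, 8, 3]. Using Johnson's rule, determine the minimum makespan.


Apply Johnson's rule:
  Group 1 (a <= b): [(5, 6, 8)]
  Group 2 (a > b): [(1, 12, 7), (2, 10, 5), (3, 9, 4), (4, 5, 4), (6, 9, 3)]
Optimal job order: [5, 1, 2, 3, 4, 6]
Schedule:
  Job 5: M1 done at 6, M2 done at 14
  Job 1: M1 done at 18, M2 done at 25
  Job 2: M1 done at 28, M2 done at 33
  Job 3: M1 done at 37, M2 done at 41
  Job 4: M1 done at 42, M2 done at 46
  Job 6: M1 done at 51, M2 done at 54
Makespan = 54

54


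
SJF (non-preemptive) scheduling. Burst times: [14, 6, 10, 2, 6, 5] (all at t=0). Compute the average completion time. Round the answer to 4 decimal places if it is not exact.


SJF order (ascending): [2, 5, 6, 6, 10, 14]
Completion times:
  Job 1: burst=2, C=2
  Job 2: burst=5, C=7
  Job 3: burst=6, C=13
  Job 4: burst=6, C=19
  Job 5: burst=10, C=29
  Job 6: burst=14, C=43
Average completion = 113/6 = 18.8333

18.8333


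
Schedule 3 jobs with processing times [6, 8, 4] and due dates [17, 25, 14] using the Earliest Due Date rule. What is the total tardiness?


Sort by due date (EDD order): [(4, 14), (6, 17), (8, 25)]
Compute completion times and tardiness:
  Job 1: p=4, d=14, C=4, tardiness=max(0,4-14)=0
  Job 2: p=6, d=17, C=10, tardiness=max(0,10-17)=0
  Job 3: p=8, d=25, C=18, tardiness=max(0,18-25)=0
Total tardiness = 0

0


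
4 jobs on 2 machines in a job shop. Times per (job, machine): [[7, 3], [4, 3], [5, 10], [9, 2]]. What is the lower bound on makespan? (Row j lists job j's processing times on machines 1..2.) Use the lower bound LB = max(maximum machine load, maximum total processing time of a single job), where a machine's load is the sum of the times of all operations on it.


Machine loads:
  Machine 1: 7 + 4 + 5 + 9 = 25
  Machine 2: 3 + 3 + 10 + 2 = 18
Max machine load = 25
Job totals:
  Job 1: 10
  Job 2: 7
  Job 3: 15
  Job 4: 11
Max job total = 15
Lower bound = max(25, 15) = 25

25


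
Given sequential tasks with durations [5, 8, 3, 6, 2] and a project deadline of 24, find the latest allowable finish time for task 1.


LF(activity 1) = deadline - sum of successor durations
Successors: activities 2 through 5 with durations [8, 3, 6, 2]
Sum of successor durations = 19
LF = 24 - 19 = 5

5


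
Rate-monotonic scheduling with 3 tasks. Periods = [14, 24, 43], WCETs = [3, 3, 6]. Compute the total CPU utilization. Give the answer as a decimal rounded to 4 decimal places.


Compute individual utilizations (exact fractions):
  Task 1: C/T = 3/14 (approx. 0.2143)
  Task 2: C/T = 3/24 = 1/8 (approx. 0.125)
  Task 3: C/T = 6/43 (approx. 0.1395)
Total utilization U = 3/14 + 1/8 + 6/43 = 1153/2408
Rounded to 4 decimal places: U = 0.4788
RM (Liu & Layland) bound for 3 tasks = 0.779763; compare with U = 1153/2408 (approx. 0.478821)
U <= bound, so schedulable by RM sufficient condition.

0.4788


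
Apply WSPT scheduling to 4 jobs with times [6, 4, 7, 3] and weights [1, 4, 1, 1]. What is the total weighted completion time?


Compute p/w ratios and sort ascending (WSPT): [(4, 4), (3, 1), (6, 1), (7, 1)]
Compute weighted completion times:
  Job (p=4,w=4): C=4, w*C=4*4=16
  Job (p=3,w=1): C=7, w*C=1*7=7
  Job (p=6,w=1): C=13, w*C=1*13=13
  Job (p=7,w=1): C=20, w*C=1*20=20
Total weighted completion time = 56

56


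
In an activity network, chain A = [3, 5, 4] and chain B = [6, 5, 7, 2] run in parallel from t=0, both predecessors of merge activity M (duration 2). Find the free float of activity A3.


ES(A3) = sum of predecessors on chain A = 8
EF(A3) = ES + duration = 8 + 4 = 12
Successor of A3 is M. ES(M) = max(sum(A), sum(B)) = max(12, 20) = 20
Free float = ES(successor) - EF(current) = 20 - 12 = 8

8


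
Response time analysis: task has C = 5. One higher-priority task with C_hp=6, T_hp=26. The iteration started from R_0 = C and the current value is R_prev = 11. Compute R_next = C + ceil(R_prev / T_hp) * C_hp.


R_next = C + ceil(R_prev / T_hp) * C_hp
ceil(11 / 26) = ceil(0.4231) = 1
Interference = 1 * 6 = 6
R_next = 5 + 6 = 11
R_next = R_prev, so the iteration has converged (response time = 11).

11


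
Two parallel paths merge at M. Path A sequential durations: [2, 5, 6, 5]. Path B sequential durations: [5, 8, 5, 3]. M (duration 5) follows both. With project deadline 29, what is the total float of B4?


Forward pass: ES(B4) = sum of predecessors on chain B = 18
EF = ES + duration = 18 + 3 = 21
Backward pass: LF(M) = deadline = 29; LS(M) = 29 - 5 = 24
LF(B4) = LS(M) - sum(successors on chain B) = 24 - 0 = 24
LS = LF - duration = 24 - 3 = 21
Total float = LS - ES = 21 - 18 = 3

3


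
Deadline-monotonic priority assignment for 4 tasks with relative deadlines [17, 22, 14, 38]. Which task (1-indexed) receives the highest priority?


Sort tasks by relative deadline (ascending):
  Task 3: deadline = 14
  Task 1: deadline = 17
  Task 2: deadline = 22
  Task 4: deadline = 38
Priority order (highest first): [3, 1, 2, 4]
Highest priority task = 3

3


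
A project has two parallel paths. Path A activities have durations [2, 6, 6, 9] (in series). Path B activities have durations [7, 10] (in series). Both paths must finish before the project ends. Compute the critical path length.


Path A total = 2 + 6 + 6 + 9 = 23
Path B total = 7 + 10 = 17
Critical path = longest path = max(23, 17) = 23

23


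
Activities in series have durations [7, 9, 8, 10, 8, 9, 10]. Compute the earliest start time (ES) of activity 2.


Activity 2 starts after activities 1 through 1 complete.
Predecessor durations: [7]
ES = 7 = 7

7


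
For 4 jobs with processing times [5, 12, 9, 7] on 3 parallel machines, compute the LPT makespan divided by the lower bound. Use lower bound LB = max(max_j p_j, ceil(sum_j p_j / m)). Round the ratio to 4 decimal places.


LPT order: [12, 9, 7, 5]
Machine loads after assignment: [12, 9, 12]
LPT makespan = 12
Lower bound = max(max_job, ceil(total/3)) = max(12, 11) = 12
Ratio = 12 / 12 = 1.0

1.0


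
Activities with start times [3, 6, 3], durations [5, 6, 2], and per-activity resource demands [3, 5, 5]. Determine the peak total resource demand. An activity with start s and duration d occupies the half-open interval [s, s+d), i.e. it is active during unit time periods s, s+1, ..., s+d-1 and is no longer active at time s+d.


Each activity i is active on [start_i, start_i + duration_i).
Compute total resource usage per time slot:
  t=0: active resources = [], total = 0
  t=1: active resources = [], total = 0
  t=2: active resources = [], total = 0
  t=3: active resources = [3, 5], total = 8
  t=4: active resources = [3, 5], total = 8
  t=5: active resources = [3], total = 3
  t=6: active resources = [3, 5], total = 8
  t=7: active resources = [3, 5], total = 8
  t=8: active resources = [5], total = 5
  t=9: active resources = [5], total = 5
  t=10: active resources = [5], total = 5
  t=11: active resources = [5], total = 5
Peak resource demand = 8

8


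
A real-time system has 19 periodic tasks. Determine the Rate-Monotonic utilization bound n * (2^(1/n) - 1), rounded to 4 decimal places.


Compute 2^(1/19) = 1.0371550444
Subtract 1: 1.0371550444 - 1 = 0.0371550444
Multiply by n: 19 * 0.0371550444 = 0.7059458436
Round to 4 dp: 0.7059

0.7059


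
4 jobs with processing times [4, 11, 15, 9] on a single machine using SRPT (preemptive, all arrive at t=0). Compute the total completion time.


Since all jobs arrive at t=0, SRPT equals SPT ordering.
SPT order: [4, 9, 11, 15]
Completion times:
  Job 1: p=4, C=4
  Job 2: p=9, C=13
  Job 3: p=11, C=24
  Job 4: p=15, C=39
Total completion time = 4 + 13 + 24 + 39 = 80

80


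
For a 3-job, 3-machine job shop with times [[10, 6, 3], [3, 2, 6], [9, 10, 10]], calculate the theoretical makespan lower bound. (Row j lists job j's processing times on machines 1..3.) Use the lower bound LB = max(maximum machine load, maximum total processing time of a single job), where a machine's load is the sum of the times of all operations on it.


Machine loads:
  Machine 1: 10 + 3 + 9 = 22
  Machine 2: 6 + 2 + 10 = 18
  Machine 3: 3 + 6 + 10 = 19
Max machine load = 22
Job totals:
  Job 1: 19
  Job 2: 11
  Job 3: 29
Max job total = 29
Lower bound = max(22, 29) = 29

29


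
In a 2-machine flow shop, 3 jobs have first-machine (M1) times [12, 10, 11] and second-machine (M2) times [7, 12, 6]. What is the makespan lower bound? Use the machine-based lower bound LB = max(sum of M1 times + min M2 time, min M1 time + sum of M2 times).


LB1 = sum(M1 times) + min(M2 times) = 33 + 6 = 39
LB2 = min(M1 times) + sum(M2 times) = 10 + 25 = 35
Lower bound = max(LB1, LB2) = max(39, 35) = 39

39


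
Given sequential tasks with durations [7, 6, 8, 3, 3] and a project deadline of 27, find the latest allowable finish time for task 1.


LF(activity 1) = deadline - sum of successor durations
Successors: activities 2 through 5 with durations [6, 8, 3, 3]
Sum of successor durations = 20
LF = 27 - 20 = 7

7


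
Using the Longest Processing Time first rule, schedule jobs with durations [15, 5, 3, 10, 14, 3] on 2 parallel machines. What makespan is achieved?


Sort jobs in decreasing order (LPT): [15, 14, 10, 5, 3, 3]
Assign each job to the least loaded machine:
  Machine 1: jobs [15, 5, 3, 3], load = 26
  Machine 2: jobs [14, 10], load = 24
Makespan = max load = 26

26


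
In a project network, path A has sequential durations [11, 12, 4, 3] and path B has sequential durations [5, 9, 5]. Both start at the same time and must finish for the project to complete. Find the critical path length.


Path A total = 11 + 12 + 4 + 3 = 30
Path B total = 5 + 9 + 5 = 19
Critical path = longest path = max(30, 19) = 30

30


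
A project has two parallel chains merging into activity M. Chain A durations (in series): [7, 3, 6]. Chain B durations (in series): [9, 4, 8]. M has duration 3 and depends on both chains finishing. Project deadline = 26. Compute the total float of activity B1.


Forward pass: ES(B1) = sum of predecessors on chain B = 0
EF = ES + duration = 0 + 9 = 9
Backward pass: LF(M) = deadline = 26; LS(M) = 26 - 3 = 23
LF(B1) = LS(M) - sum(successors on chain B) = 23 - 12 = 11
LS = LF - duration = 11 - 9 = 2
Total float = LS - ES = 2 - 0 = 2

2


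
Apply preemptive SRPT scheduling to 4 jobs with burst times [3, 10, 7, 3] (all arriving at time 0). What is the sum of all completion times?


Since all jobs arrive at t=0, SRPT equals SPT ordering.
SPT order: [3, 3, 7, 10]
Completion times:
  Job 1: p=3, C=3
  Job 2: p=3, C=6
  Job 3: p=7, C=13
  Job 4: p=10, C=23
Total completion time = 3 + 6 + 13 + 23 = 45

45
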